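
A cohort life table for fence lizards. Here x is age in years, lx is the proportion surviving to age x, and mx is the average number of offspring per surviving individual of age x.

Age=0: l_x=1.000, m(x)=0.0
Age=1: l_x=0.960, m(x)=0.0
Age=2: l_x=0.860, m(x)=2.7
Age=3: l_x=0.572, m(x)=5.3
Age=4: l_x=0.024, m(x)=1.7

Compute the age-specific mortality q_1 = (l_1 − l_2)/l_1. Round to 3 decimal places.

0.104

q_1 = (l_1 − l_2) / l_1 = (0.96 − 0.86) / 0.96
     = 0.1 / 0.96 = 0.104167… → 0.104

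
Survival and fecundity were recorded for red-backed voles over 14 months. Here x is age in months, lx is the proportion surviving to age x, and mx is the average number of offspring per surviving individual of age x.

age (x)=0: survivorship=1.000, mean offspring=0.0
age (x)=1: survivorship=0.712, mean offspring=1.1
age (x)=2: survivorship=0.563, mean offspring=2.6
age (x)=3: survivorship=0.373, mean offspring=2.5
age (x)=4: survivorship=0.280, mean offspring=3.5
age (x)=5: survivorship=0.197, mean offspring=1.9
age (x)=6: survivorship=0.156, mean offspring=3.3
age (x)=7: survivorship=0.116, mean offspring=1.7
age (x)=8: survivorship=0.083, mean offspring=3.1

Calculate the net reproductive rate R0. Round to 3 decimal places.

5.503

lx·mx by age: 0, 0.7832, 1.4638, 0.9325, 0.98, 0.3743, 0.5148, 0.1972, 0.2573
R0 = Σ lx·mx = 5.5031 → 5.503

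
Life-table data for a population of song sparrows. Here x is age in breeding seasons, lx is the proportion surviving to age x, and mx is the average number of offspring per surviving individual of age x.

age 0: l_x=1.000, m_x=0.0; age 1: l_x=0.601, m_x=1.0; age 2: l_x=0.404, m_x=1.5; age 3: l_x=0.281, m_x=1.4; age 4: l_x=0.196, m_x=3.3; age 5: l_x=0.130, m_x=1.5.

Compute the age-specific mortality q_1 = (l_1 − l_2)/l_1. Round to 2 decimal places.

q_1 = (l_1 − l_2) / l_1 = (0.601 − 0.404) / 0.601
     = 0.197 / 0.601 = 0.327787… → 0.33

0.33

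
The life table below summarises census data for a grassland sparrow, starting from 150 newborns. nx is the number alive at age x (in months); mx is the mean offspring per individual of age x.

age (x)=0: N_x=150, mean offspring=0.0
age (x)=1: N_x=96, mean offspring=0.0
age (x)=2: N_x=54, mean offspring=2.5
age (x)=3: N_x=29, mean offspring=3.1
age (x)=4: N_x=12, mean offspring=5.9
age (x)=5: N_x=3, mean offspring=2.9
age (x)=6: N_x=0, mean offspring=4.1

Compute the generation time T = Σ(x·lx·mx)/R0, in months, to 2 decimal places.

2.85

lx = nx/n0 = nx/150: 1, 0.64, 0.36, 0.19333…, 0.08, 0.02, 0
lx·mx: 0, 0, 0.9, 0.599333…, 0.472, 0.058, 0 → R0 = 2.029333…
x·lx·mx: 0, 0, 1.8, 1.798…, 1.888, 0.29, 0 → Σ = 5.776…
T = 5.776… / 2.029333… = 2.846255… → 2.85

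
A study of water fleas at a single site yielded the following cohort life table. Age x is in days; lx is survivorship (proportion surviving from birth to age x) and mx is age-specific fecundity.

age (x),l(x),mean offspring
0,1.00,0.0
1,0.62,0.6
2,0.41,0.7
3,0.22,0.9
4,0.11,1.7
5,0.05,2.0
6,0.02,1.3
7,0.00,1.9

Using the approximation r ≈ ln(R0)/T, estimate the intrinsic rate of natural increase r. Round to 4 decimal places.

0.0624

R0 = Σ lx·mx = 0 + 0.372 + 0.287 + 0.198 + 0.187 + 0.1 + 0.026 + 0 = 1.17
Σ x·lx·mx = 2.944; T = 2.944/1.17 = 2.51624…
r ≈ ln(R0)/T = ln(1.17)/2.51624… = 0.062396… → 0.0624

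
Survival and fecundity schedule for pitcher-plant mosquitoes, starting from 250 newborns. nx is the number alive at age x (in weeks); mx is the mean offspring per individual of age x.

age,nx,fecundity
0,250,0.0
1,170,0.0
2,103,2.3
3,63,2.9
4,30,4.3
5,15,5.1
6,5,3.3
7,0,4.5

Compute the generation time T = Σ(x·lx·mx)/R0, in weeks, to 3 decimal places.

lx = nx/n0 = nx/250: 1, 0.68, 0.412, 0.252, 0.12, 0.06, 0.02, 0
lx·mx: 0, 0, 0.9476, 0.7308, 0.516, 0.306, 0.066, 0 → R0 = 2.5664
x·lx·mx: 0, 0, 1.8952, 2.1924, 2.064, 1.53, 0.396, 0 → Σ = 8.0776
T = 8.0776 / 2.5664 = 3.147444… → 3.147

3.147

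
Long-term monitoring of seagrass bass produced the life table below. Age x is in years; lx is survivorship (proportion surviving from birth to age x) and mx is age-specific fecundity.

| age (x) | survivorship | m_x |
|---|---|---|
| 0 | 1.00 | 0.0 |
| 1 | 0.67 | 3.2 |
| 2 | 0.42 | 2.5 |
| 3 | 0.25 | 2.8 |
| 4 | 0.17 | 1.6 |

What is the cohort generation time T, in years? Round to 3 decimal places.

lx·mx: 0, 2.144, 1.05, 0.7, 0.272 → R0 = 4.166
x·lx·mx: 0, 2.144, 2.1, 2.1, 1.088 → Σ = 7.432
T = 7.432 / 4.166 = 1.783965… → 1.784

1.784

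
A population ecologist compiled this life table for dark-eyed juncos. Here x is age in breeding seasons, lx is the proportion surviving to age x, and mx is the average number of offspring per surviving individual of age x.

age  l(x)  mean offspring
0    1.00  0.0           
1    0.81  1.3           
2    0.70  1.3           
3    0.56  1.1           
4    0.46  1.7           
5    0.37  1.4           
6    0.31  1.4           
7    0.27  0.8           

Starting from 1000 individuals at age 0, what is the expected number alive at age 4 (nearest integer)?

460

Expected survivors = N0 · l_4 = 1000 × 0.46 = 460 → 460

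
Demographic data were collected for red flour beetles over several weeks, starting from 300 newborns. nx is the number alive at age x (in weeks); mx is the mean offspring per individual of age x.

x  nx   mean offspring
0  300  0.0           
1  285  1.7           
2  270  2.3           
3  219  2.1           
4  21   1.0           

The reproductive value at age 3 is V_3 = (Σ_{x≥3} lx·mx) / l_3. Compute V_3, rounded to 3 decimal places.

2.196

lx = nx/n0 = nx/300: 1, 0.95, 0.9, 0.73, 0.07
lx·mx for x ≥ 3: 1.533, 0.07 → sum = 1.603
V_3 = 1.603 / l_3 = 1.603 / 0.73 = 2.19589… → 2.196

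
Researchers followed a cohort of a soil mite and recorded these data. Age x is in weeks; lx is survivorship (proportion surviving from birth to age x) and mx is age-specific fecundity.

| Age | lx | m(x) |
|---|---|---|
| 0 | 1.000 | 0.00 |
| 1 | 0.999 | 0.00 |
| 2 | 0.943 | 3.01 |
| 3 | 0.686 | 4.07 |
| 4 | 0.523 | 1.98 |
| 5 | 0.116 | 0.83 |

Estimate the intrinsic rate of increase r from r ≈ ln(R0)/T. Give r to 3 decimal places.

R0 = Σ lx·mx = 0 + 0 + 2.83843 + 2.79202 + 1.03554 + 0.09628 = 6.76227
Σ x·lx·mx = 18.67648; T = 18.67648/6.76227 = 2.76187…
r ≈ ln(R0)/T = ln(6.76227)/2.76187… = 0.69205… → 0.692

0.692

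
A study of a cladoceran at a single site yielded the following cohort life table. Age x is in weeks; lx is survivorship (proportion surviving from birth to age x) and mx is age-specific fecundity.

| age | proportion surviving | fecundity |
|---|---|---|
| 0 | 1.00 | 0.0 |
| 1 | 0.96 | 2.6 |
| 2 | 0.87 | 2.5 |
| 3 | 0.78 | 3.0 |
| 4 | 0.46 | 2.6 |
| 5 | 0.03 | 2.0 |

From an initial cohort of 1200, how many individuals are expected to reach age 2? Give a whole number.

Expected survivors = N0 · l_2 = 1200 × 0.87 = 1044 → 1044

1044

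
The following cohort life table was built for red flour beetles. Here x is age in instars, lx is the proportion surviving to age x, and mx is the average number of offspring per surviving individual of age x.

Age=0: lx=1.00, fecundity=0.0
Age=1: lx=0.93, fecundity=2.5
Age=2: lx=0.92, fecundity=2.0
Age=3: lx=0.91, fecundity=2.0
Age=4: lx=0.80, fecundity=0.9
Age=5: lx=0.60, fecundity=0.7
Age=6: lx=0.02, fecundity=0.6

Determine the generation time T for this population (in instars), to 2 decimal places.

lx·mx: 0, 2.325, 1.84, 1.82, 0.72, 0.42, 0.012 → R0 = 7.137
x·lx·mx: 0, 2.325, 3.68, 5.46, 2.88, 2.1, 0.072 → Σ = 16.517
T = 16.517 / 7.137 = 2.314278… → 2.31

2.31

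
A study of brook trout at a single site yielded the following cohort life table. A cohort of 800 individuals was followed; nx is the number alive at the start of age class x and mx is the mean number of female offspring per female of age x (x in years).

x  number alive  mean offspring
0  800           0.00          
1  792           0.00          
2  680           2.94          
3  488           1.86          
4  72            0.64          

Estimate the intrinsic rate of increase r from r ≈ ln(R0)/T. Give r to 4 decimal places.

lx = nx/n0 = nx/800: 1, 0.99, 0.85, 0.61, 0.09
R0 = Σ lx·mx = 0 + 0 + 2.499 + 1.1346 + 0.0576 = 3.6912
Σ x·lx·mx = 8.6322; T = 8.6322/3.6912 = 2.33859…
r ≈ ln(R0)/T = ln(3.6912)/2.33859… = 0.558436… → 0.5584

0.5584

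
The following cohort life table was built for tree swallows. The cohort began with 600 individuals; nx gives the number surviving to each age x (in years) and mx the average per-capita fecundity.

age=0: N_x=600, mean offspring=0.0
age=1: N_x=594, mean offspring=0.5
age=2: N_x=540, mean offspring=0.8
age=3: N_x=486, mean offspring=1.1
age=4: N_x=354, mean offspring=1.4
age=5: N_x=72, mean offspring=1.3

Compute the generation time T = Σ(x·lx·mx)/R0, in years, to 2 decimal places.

lx = nx/n0 = nx/600: 1, 0.99, 0.9, 0.81, 0.59, 0.12
lx·mx: 0, 0.495, 0.72, 0.891, 0.826, 0.156 → R0 = 3.088
x·lx·mx: 0, 0.495, 1.44, 2.673, 3.304, 0.78 → Σ = 8.692
T = 8.692 / 3.088 = 2.814767… → 2.81

2.81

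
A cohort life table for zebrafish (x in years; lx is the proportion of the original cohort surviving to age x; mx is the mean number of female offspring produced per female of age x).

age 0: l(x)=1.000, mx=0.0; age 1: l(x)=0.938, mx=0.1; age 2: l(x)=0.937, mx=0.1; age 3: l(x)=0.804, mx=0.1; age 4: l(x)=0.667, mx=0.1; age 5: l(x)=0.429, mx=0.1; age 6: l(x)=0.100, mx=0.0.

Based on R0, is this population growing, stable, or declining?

declining

R0 = Σ lx·mx = 0 + 0.0938 + 0.0937 + 0.0804 + 0.0667 + 0.0429 + 0 = 0.3775
R0 < 1, so the population is declining.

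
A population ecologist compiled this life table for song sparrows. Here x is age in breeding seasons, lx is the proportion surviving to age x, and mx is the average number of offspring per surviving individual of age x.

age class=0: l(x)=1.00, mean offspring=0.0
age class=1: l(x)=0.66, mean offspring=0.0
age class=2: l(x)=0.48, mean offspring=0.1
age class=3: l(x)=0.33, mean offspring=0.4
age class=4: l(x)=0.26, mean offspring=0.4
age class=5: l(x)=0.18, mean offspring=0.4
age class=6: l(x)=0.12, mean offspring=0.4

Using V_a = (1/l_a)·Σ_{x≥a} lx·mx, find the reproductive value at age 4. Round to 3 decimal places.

lx·mx for x ≥ 4: 0.104, 0.072, 0.048 → sum = 0.224
V_4 = 0.224 / l_4 = 0.224 / 0.26 = 0.861538… → 0.862

0.862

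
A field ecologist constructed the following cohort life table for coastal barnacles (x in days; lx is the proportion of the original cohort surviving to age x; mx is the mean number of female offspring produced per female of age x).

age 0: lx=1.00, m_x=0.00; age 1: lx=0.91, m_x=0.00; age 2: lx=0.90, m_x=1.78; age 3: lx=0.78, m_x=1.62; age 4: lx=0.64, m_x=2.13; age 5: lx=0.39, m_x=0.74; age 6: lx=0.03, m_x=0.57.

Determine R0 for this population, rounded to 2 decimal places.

4.53

lx·mx by age: 0, 0, 1.602, 1.2636, 1.3632, 0.2886, 0.0171
R0 = Σ lx·mx = 4.5345 → 4.53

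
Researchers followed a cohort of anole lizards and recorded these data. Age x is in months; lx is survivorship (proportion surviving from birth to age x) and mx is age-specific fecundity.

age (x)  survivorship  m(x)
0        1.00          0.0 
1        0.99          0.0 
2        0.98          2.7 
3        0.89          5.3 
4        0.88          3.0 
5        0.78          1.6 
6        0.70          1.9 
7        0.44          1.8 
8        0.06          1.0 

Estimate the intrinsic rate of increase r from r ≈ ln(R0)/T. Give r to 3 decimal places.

0.694

R0 = Σ lx·mx = 0 + 0 + 2.646 + 4.717 + 2.64 + 1.248 + 1.33 + 0.792 + 0.06 = 13.433
Σ x·lx·mx = 50.247; T = 50.247/13.433 = 3.74056…
r ≈ ln(R0)/T = ln(13.433)/3.74056… = 0.69447… → 0.694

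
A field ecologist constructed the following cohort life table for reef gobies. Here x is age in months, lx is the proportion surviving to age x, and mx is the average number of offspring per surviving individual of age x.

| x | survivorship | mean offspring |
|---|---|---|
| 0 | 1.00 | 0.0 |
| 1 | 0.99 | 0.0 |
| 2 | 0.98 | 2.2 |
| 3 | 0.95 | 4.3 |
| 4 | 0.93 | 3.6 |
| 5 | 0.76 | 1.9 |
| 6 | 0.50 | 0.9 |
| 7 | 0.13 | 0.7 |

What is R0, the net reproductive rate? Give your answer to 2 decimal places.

11.57

lx·mx by age: 0, 0, 2.156, 4.085, 3.348, 1.444, 0.45, 0.091
R0 = Σ lx·mx = 11.574 → 11.57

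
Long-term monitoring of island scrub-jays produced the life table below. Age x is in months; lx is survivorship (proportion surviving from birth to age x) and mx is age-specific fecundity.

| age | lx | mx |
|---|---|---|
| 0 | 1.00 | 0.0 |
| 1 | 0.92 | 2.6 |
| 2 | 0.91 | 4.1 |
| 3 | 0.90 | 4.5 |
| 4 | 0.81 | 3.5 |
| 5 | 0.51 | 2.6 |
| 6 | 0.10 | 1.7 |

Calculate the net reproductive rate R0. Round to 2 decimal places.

lx·mx by age: 0, 2.392, 3.731, 4.05, 2.835, 1.326, 0.17
R0 = Σ lx·mx = 14.504 → 14.50

14.50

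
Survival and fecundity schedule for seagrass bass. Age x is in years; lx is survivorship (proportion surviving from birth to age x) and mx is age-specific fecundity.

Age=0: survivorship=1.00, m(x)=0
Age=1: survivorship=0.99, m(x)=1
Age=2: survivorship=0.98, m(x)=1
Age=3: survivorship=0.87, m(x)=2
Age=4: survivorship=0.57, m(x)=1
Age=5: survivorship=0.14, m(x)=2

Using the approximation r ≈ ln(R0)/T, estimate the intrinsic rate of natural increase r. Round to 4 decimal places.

R0 = Σ lx·mx = 0 + 0.99 + 0.98 + 1.74 + 0.57 + 0.28 = 4.56
Σ x·lx·mx = 11.85; T = 11.85/4.56 = 2.59868…
r ≈ ln(R0)/T = ln(4.56)/2.59868… = 0.583881… → 0.5839

0.5839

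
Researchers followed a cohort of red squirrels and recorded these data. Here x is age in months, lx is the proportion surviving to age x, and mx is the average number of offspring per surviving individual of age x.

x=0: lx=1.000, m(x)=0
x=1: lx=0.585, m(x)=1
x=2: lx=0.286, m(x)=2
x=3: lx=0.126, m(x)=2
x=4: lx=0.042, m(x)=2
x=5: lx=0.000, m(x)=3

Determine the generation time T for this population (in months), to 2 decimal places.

1.89

lx·mx: 0, 0.585, 0.572, 0.252, 0.084, 0 → R0 = 1.493
x·lx·mx: 0, 0.585, 1.144, 0.756, 0.336, 0 → Σ = 2.821
T = 2.821 / 1.493 = 1.889484… → 1.89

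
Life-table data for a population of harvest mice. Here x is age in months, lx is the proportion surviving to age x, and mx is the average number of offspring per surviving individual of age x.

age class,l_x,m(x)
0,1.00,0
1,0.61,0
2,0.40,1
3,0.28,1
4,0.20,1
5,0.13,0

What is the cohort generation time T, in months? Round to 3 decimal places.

lx·mx: 0, 0, 0.4, 0.28, 0.2, 0 → R0 = 0.88
x·lx·mx: 0, 0, 0.8, 0.84, 0.8, 0 → Σ = 2.44
T = 2.44 / 0.88 = 2.772727… → 2.773

2.773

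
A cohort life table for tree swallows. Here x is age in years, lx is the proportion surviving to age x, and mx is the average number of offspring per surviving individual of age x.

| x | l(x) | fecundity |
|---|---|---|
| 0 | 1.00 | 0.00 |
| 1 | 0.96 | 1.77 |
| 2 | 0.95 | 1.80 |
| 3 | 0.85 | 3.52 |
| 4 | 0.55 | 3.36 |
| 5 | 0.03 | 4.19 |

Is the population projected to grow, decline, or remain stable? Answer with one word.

growing

R0 = Σ lx·mx = 0 + 1.6992 + 1.71 + 2.992 + 1.848 + 0.1257 = 8.3749
R0 > 1, so the population is growing.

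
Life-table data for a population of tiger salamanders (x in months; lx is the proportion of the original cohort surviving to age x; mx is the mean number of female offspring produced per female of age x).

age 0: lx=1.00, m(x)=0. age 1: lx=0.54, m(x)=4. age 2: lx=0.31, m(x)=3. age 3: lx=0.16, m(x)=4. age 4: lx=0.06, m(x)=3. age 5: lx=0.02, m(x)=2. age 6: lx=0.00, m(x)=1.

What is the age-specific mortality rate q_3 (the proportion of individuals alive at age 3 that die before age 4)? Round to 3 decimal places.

0.625

q_3 = (l_3 − l_4) / l_3 = (0.16 − 0.06) / 0.16
     = 0.1 / 0.16 = 0.625 → 0.625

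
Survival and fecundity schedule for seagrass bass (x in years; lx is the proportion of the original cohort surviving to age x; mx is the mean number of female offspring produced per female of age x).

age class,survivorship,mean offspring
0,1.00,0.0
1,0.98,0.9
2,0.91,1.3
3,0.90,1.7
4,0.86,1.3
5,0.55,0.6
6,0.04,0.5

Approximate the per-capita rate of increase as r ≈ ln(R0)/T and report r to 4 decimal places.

0.5832

R0 = Σ lx·mx = 0 + 0.882 + 1.183 + 1.53 + 1.118 + 0.33 + 0.02 = 5.063
Σ x·lx·mx = 14.08; T = 14.08/5.063 = 2.78096…
r ≈ ln(R0)/T = ln(5.063)/2.78096… = 0.583237… → 0.5832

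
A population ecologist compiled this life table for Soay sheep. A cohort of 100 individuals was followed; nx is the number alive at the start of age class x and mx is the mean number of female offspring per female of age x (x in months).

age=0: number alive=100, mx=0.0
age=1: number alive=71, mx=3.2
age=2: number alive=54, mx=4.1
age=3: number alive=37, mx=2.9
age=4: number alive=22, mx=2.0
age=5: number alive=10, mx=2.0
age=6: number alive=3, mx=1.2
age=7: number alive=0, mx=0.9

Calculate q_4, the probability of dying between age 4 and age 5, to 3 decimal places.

0.545

lx = nx/n0 = nx/100: 1, 0.71, 0.54, 0.37, 0.22, 0.1, 0.03, 0
q_4 = (l_4 − l_5) / l_4 = (0.22 − 0.1) / 0.22
     = 0.12 / 0.22 = 0.545455… → 0.545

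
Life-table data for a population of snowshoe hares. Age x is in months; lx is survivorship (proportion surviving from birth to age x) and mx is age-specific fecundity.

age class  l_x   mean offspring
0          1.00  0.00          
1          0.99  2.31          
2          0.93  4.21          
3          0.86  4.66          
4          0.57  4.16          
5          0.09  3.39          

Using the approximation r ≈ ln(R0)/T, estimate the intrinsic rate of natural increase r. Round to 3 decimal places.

0.994

R0 = Σ lx·mx = 0 + 2.2869 + 3.9153 + 4.0076 + 2.3712 + 0.3051 = 12.8861
Σ x·lx·mx = 33.1506; T = 33.1506/12.8861 = 2.57259…
r ≈ ln(R0)/T = ln(12.8861)/2.57259… = 0.99361… → 0.994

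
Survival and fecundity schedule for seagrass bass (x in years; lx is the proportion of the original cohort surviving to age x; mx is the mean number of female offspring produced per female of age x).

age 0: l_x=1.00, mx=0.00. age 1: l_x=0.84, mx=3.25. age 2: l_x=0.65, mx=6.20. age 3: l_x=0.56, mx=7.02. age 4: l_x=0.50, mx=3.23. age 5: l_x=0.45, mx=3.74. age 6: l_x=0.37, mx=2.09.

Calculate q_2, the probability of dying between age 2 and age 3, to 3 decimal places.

0.138

q_2 = (l_2 − l_3) / l_2 = (0.65 − 0.56) / 0.65
     = 0.09 / 0.65 = 0.138462… → 0.138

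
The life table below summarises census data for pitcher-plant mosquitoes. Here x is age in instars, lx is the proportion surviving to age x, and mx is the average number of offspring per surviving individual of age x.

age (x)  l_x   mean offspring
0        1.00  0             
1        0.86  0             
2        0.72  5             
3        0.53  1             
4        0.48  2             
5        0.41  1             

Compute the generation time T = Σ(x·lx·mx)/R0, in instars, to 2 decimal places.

lx·mx: 0, 0, 3.6, 0.53, 0.96, 0.41 → R0 = 5.5
x·lx·mx: 0, 0, 7.2, 1.59, 3.84, 2.05 → Σ = 14.68
T = 14.68 / 5.5 = 2.669091… → 2.67

2.67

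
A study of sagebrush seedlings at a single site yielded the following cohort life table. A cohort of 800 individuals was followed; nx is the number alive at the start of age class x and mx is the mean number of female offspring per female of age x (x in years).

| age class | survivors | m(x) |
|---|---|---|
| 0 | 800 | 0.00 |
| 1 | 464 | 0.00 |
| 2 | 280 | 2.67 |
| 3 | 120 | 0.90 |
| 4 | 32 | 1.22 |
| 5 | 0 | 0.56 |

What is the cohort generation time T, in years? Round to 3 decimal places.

2.208

lx = nx/n0 = nx/800: 1, 0.58, 0.35, 0.15, 0.04, 0
lx·mx: 0, 0, 0.9345, 0.135, 0.0488, 0 → R0 = 1.1183
x·lx·mx: 0, 0, 1.869, 0.405, 0.1952, 0 → Σ = 2.4692
T = 2.4692 / 1.1183 = 2.207994… → 2.208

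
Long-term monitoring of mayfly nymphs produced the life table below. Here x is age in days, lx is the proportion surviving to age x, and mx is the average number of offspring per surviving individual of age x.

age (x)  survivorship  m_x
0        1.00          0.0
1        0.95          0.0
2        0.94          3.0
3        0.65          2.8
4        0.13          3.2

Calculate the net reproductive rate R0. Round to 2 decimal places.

lx·mx by age: 0, 0, 2.82, 1.82, 0.416
R0 = Σ lx·mx = 5.056 → 5.06

5.06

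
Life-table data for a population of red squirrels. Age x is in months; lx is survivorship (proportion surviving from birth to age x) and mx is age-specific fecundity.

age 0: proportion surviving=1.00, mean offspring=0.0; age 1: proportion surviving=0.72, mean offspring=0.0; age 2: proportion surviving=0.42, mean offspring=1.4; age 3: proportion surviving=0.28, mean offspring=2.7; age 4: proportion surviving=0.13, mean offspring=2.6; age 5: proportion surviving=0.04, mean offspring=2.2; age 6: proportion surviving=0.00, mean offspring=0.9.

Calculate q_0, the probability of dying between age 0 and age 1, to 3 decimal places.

0.280

q_0 = (l_0 − l_1) / l_0 = (1 − 0.72) / 1
     = 0.28 / 1 = 0.28 → 0.280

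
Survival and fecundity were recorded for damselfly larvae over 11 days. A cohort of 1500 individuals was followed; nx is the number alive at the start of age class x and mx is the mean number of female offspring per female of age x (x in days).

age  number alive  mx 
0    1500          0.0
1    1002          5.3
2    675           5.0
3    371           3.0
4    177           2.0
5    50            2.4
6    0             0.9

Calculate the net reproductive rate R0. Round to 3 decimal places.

6.848

lx = nx/n0 = nx/1500: 1, 0.668, 0.45, 0.24733…, 0.118, 0.03333…, 0
lx·mx by age: 0, 3.5404, 2.25, 0.742…, 0.236, 0.08…, 0
R0 = Σ lx·mx = 6.8484… → 6.848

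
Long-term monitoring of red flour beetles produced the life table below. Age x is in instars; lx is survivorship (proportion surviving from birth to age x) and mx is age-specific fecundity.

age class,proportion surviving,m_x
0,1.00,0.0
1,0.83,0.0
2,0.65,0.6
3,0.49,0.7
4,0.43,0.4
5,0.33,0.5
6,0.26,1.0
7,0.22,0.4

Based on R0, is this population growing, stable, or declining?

R0 = Σ lx·mx = 0 + 0 + 0.39 + 0.343 + 0.172 + 0.165 + 0.26 + 0.088 = 1.418
R0 > 1, so the population is growing.

growing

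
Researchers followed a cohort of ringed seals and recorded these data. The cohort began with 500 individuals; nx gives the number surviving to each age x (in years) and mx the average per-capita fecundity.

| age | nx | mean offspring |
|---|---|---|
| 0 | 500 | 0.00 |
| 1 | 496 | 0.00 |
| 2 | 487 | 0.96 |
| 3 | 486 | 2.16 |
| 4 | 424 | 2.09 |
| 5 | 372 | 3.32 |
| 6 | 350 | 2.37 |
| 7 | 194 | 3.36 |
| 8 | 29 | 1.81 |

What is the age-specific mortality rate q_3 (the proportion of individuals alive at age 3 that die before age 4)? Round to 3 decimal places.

lx = nx/n0 = nx/500: 1, 0.992, 0.974, 0.972, 0.848, 0.744, 0.7, 0.388, 0.058
q_3 = (l_3 − l_4) / l_3 = (0.972 − 0.848) / 0.972
     = 0.124 / 0.972 = 0.127572… → 0.128

0.128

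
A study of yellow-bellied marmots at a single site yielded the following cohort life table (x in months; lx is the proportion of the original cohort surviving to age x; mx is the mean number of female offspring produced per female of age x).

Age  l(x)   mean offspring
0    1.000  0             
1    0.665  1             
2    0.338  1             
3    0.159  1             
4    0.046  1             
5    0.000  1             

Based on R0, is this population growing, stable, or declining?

R0 = Σ lx·mx = 0 + 0.665 + 0.338 + 0.159 + 0.046 + 0 = 1.208
R0 > 1, so the population is growing.

growing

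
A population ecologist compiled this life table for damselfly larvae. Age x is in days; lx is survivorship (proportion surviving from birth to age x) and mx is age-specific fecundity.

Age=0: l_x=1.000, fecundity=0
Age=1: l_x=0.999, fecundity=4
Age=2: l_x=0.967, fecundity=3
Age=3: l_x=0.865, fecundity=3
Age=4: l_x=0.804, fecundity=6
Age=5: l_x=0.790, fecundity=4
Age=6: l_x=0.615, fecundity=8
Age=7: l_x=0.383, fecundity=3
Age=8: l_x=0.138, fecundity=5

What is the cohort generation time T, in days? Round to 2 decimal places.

lx·mx: 0, 3.996, 2.901, 2.595, 4.824, 3.16, 4.92, 1.149, 0.69 → R0 = 24.235
x·lx·mx: 0, 3.996, 5.802, 7.785, 19.296, 15.8, 29.52, 8.043, 5.52 → Σ = 95.762
T = 95.762 / 24.235 = 3.951393… → 3.95

3.95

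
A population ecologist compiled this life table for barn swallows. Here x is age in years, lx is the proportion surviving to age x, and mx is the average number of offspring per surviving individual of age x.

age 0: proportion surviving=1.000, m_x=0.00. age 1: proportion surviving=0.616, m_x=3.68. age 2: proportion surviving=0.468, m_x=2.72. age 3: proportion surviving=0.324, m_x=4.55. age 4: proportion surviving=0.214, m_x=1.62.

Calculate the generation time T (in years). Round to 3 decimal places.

1.981

lx·mx: 0, 2.26688, 1.27296, 1.4742, 0.34668 → R0 = 5.36072
x·lx·mx: 0, 2.26688, 2.54592, 4.4226, 1.38672 → Σ = 10.62212
T = 10.62212 / 5.36072 = 1.981473… → 1.981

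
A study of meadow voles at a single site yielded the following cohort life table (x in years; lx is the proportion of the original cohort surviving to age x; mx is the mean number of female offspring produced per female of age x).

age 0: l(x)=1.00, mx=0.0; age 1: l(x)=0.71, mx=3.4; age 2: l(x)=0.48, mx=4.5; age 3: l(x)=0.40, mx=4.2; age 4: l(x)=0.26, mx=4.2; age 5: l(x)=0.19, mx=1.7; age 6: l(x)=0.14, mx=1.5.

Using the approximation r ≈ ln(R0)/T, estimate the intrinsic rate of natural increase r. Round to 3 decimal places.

R0 = Σ lx·mx = 0 + 2.414 + 2.16 + 1.68 + 1.092 + 0.323 + 0.21 = 7.879
Σ x·lx·mx = 19.017; T = 19.017/7.879 = 2.41363…
r ≈ ln(R0)/T = ln(7.879)/2.41363… = 0.85523… → 0.855

0.855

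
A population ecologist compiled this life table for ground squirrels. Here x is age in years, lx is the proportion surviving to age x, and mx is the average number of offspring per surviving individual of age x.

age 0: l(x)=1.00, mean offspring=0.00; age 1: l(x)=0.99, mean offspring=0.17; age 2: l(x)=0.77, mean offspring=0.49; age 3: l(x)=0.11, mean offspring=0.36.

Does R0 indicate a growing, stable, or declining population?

R0 = Σ lx·mx = 0 + 0.1683 + 0.3773 + 0.0396 = 0.5852
R0 < 1, so the population is declining.

declining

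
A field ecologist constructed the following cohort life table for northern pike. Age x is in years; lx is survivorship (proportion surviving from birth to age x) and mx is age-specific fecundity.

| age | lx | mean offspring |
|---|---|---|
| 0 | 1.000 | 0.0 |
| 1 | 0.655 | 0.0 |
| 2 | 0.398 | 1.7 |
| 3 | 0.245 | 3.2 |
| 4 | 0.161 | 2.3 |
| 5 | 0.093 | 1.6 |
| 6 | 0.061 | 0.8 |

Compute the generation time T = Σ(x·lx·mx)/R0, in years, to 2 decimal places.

lx·mx: 0, 0, 0.6766, 0.784, 0.3703, 0.1488, 0.0488 → R0 = 2.0285
x·lx·mx: 0, 0, 1.3532, 2.352, 1.4812, 0.744, 0.2928 → Σ = 6.2232
T = 6.2232 / 2.0285 = 3.067883… → 3.07

3.07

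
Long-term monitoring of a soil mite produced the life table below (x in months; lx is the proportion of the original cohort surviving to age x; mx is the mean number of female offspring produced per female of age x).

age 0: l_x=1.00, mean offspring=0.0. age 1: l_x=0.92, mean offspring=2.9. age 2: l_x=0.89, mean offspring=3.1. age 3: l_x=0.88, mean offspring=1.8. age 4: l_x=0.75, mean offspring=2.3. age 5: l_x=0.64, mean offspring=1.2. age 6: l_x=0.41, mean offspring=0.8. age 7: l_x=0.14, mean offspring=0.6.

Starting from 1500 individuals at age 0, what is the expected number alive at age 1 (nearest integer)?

Expected survivors = N0 · l_1 = 1500 × 0.92 = 1380 → 1380

1380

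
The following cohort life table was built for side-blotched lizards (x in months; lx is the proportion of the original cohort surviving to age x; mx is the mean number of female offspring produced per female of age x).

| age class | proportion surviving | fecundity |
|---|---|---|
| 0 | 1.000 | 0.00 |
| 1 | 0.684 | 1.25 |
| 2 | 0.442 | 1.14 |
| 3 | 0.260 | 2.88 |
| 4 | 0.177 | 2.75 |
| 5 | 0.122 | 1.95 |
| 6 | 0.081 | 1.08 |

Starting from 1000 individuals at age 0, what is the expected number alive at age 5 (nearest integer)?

122

Expected survivors = N0 · l_5 = 1000 × 0.122 = 122 → 122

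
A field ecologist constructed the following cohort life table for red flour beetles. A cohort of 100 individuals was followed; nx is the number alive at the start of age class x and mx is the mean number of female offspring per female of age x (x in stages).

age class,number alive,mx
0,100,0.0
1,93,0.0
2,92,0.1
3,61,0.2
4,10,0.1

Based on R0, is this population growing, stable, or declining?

lx = nx/n0 = nx/100: 1, 0.93, 0.92, 0.61, 0.1
R0 = Σ lx·mx = 0 + 0 + 0.092 + 0.122 + 0.01 = 0.224
R0 < 1, so the population is declining.

declining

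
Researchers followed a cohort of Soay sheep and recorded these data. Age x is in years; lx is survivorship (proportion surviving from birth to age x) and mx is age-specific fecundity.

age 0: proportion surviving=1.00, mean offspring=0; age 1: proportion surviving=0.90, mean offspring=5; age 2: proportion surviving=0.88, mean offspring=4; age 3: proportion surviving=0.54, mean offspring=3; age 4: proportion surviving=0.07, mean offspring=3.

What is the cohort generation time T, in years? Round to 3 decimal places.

lx·mx: 0, 4.5, 3.52, 1.62, 0.21 → R0 = 9.85
x·lx·mx: 0, 4.5, 7.04, 4.86, 0.84 → Σ = 17.24
T = 17.24 / 9.85 = 1.750254… → 1.750

1.750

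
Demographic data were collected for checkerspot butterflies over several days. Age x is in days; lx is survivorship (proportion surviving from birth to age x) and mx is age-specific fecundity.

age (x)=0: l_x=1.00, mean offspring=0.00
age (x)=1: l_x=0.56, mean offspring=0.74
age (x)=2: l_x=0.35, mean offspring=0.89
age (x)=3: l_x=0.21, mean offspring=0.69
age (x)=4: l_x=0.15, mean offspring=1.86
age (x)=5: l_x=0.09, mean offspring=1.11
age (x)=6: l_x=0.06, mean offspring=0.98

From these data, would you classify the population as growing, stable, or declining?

growing

R0 = Σ lx·mx = 0 + 0.4144 + 0.3115 + 0.1449 + 0.279 + 0.0999 + 0.0588 = 1.3085
R0 > 1, so the population is growing.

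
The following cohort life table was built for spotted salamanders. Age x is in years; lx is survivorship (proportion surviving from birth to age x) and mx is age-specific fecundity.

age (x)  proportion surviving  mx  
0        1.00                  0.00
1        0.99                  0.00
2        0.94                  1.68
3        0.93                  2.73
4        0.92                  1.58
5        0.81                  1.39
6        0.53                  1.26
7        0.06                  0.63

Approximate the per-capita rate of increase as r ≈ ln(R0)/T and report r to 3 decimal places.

0.559

R0 = Σ lx·mx = 0 + 0 + 1.5792 + 2.5389 + 1.4536 + 1.1259 + 0.6678 + 0.0378 = 7.4032
Σ x·lx·mx = 26.4904; T = 26.4904/7.4032 = 3.57824…
r ≈ ln(R0)/T = ln(7.4032)/3.57824… = 0.55947… → 0.559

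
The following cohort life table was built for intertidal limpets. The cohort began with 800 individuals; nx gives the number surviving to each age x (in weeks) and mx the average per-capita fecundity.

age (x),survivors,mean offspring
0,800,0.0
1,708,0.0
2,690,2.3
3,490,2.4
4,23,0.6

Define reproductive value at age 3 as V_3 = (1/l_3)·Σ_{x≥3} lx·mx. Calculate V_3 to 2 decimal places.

2.43

lx = nx/n0 = nx/800: 1, 0.885, 0.8625, 0.6125, 0.02875
lx·mx for x ≥ 3: 1.47, 0.01725 → sum = 1.48725
V_3 = 1.48725 / l_3 = 1.48725 / 0.6125 = 2.428163… → 2.43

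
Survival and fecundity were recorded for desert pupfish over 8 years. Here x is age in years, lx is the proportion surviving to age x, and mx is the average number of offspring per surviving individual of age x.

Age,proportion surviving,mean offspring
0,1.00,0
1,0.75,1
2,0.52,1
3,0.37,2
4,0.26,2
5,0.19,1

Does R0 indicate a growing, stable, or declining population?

R0 = Σ lx·mx = 0 + 0.75 + 0.52 + 0.74 + 0.52 + 0.19 = 2.72
R0 > 1, so the population is growing.

growing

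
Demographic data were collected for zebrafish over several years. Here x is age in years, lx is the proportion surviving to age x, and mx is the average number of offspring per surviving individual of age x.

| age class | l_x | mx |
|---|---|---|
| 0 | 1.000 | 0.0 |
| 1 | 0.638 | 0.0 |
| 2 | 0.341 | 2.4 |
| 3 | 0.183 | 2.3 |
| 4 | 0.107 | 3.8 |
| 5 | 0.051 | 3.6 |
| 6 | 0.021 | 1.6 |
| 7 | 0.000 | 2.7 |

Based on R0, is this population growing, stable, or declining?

growing

R0 = Σ lx·mx = 0 + 0 + 0.8184 + 0.4209 + 0.4066 + 0.1836 + 0.0336 + 0 = 1.8631
R0 > 1, so the population is growing.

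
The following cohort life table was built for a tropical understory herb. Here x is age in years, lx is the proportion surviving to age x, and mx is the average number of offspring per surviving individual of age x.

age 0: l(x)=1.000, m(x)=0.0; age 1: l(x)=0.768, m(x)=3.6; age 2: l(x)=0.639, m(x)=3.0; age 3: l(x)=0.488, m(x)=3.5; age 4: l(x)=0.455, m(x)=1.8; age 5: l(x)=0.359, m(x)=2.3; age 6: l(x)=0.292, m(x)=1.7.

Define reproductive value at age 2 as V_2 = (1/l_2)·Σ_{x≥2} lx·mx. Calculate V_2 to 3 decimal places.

9.024

lx·mx for x ≥ 2: 1.917, 1.708, 0.819, 0.8257, 0.4964 → sum = 5.7661
V_2 = 5.7661 / l_2 = 5.7661 / 0.639 = 9.023631… → 9.024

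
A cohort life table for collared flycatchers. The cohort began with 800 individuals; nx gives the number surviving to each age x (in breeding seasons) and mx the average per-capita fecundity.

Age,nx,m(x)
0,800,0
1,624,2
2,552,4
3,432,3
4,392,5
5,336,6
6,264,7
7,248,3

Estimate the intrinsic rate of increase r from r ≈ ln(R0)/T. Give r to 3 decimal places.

0.685

lx = nx/n0 = nx/800: 1, 0.78, 0.69, 0.54, 0.49, 0.42, 0.33, 0.31
R0 = Σ lx·mx = 0 + 1.56 + 2.76 + 1.62 + 2.45 + 2.52 + 2.31 + 0.93 = 14.15
Σ x·lx·mx = 54.71; T = 54.71/14.15 = 3.86643…
r ≈ ln(R0)/T = ln(14.15)/3.86643… = 0.68531… → 0.685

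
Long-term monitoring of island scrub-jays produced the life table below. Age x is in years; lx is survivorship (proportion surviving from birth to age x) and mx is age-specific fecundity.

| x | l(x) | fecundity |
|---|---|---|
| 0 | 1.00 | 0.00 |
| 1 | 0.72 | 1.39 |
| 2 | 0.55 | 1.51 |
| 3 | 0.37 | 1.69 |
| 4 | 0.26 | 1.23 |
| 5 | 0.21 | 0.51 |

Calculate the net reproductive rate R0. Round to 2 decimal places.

lx·mx by age: 0, 1.0008, 0.8305, 0.6253, 0.3198, 0.1071
R0 = Σ lx·mx = 2.8835 → 2.88

2.88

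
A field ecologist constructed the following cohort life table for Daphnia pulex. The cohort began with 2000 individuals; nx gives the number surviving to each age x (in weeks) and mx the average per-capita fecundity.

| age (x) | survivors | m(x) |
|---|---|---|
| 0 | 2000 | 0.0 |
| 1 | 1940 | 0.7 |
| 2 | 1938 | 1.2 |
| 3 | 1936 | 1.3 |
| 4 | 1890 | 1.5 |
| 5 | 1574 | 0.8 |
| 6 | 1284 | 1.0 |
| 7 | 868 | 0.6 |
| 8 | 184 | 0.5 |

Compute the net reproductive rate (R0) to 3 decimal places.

lx = nx/n0 = nx/2000: 1, 0.97, 0.969, 0.968, 0.945, 0.787, 0.642, 0.434, 0.092
lx·mx by age: 0, 0.679, 1.1628, 1.2584, 1.4175, 0.6296, 0.642, 0.2604, 0.046
R0 = Σ lx·mx = 6.0957 → 6.096

6.096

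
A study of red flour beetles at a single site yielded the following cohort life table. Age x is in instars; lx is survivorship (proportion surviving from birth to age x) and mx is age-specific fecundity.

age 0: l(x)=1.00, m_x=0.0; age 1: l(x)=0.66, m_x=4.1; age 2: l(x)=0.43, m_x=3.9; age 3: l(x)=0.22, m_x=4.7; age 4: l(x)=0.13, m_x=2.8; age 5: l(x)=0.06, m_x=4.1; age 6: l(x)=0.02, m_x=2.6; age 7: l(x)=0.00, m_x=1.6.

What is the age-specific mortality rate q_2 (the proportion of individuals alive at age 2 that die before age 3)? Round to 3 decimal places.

q_2 = (l_2 − l_3) / l_2 = (0.43 − 0.22) / 0.43
     = 0.21 / 0.43 = 0.488372… → 0.488

0.488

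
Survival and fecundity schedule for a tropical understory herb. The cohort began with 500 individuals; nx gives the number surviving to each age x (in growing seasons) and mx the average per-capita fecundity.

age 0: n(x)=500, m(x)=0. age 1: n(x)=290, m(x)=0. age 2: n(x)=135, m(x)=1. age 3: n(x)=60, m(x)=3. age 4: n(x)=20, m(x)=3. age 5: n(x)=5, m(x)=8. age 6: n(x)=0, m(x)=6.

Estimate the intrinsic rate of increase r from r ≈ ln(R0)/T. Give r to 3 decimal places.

lx = nx/n0 = nx/500: 1, 0.58, 0.27, 0.12, 0.04, 0.01, 0
R0 = Σ lx·mx = 0 + 0 + 0.27 + 0.36 + 0.12 + 0.08 + 0 = 0.83
Σ x·lx·mx = 2.5; T = 2.5/0.83 = 3.01205…
r ≈ ln(R0)/T = ln(0.83)/3.01205… = -0.06186… → -0.062

-0.062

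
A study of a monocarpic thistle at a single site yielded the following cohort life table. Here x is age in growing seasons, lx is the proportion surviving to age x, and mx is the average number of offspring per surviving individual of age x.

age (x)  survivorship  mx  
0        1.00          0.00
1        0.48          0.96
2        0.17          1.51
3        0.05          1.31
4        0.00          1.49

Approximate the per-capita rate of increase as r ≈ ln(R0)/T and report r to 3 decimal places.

R0 = Σ lx·mx = 0 + 0.4608 + 0.2567 + 0.0655 + 0 = 0.783
Σ x·lx·mx = 1.1707; T = 1.1707/0.783 = 1.49515…
r ≈ ln(R0)/T = ln(0.783)/1.49515… = -0.16361… → -0.164

-0.164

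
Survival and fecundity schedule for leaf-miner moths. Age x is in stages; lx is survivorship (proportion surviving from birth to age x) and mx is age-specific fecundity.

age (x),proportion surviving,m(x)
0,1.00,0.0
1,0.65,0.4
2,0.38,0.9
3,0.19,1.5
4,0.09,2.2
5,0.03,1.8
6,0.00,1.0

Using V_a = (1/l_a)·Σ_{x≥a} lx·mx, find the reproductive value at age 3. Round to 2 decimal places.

2.83

lx·mx for x ≥ 3: 0.285, 0.198, 0.054, 0 → sum = 0.537
V_3 = 0.537 / l_3 = 0.537 / 0.19 = 2.826316… → 2.83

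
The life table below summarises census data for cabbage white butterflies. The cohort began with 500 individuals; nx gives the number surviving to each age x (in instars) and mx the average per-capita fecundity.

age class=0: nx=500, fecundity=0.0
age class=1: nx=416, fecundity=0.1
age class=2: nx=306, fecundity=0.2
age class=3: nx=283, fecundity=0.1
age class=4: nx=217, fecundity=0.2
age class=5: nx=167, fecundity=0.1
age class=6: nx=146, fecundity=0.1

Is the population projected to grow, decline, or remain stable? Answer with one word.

declining

lx = nx/n0 = nx/500: 1, 0.832, 0.612, 0.566, 0.434, 0.334, 0.292
R0 = Σ lx·mx = 0 + 0.0832 + 0.1224 + 0.0566 + 0.0868 + 0.0334 + 0.0292 = 0.4116
R0 < 1, so the population is declining.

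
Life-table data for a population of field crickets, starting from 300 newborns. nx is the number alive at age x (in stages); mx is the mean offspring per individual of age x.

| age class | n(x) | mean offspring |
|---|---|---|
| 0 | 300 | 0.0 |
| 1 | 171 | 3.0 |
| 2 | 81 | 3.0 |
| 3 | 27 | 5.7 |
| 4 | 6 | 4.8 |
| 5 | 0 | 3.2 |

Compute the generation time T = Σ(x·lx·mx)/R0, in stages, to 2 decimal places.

1.68

lx = nx/n0 = nx/300: 1, 0.57, 0.27, 0.09, 0.02, 0
lx·mx: 0, 1.71, 0.81, 0.513, 0.096, 0 → R0 = 3.129
x·lx·mx: 0, 1.71, 1.62, 1.539, 0.384, 0 → Σ = 5.253
T = 5.253 / 3.129 = 1.678811… → 1.68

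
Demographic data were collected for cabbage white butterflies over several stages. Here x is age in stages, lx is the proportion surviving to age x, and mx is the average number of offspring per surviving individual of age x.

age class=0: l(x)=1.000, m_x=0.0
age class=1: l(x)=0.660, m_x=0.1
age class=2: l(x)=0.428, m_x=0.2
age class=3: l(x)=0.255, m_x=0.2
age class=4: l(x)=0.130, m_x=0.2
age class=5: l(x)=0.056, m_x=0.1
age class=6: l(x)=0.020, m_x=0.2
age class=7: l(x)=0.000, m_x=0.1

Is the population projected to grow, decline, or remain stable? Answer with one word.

R0 = Σ lx·mx = 0 + 0.066 + 0.0856 + 0.051 + 0.026 + 0.0056 + 0.004 + 0 = 0.2382
R0 < 1, so the population is declining.

declining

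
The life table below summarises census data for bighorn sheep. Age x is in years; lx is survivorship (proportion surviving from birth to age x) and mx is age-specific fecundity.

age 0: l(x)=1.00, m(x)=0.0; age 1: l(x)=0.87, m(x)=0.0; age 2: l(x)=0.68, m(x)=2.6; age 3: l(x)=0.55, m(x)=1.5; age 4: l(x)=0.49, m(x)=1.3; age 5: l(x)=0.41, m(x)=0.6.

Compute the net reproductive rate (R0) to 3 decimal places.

lx·mx by age: 0, 0, 1.768, 0.825, 0.637, 0.246
R0 = Σ lx·mx = 3.476 → 3.476

3.476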